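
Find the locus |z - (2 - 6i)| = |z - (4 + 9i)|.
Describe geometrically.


Equal distances means the locus is the perpendicular bisector of z1 and z2.
Midpoint = ((2+4)/2, (-6+9)/2) = (3.0000, 1.5000)

Perpendicular bisector through (3.0000, 1.5000)


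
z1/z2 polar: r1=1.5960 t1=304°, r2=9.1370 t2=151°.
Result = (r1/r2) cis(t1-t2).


r = 1.5960 / 9.1370 = 0.1747
theta = 304° - 151° = 153° = 153° (mod 360)

0.1747 cis(153°)


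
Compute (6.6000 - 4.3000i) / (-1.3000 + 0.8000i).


Conjugate of z2 = -1.3000 - 0.8000i
Numerator: (6.6000 - 4.3000i)(-1.3000 - 0.8000i) = -12.0200 + 0.3100i
Denominator: (-1.3)^2 + 0.8^2 = 2.33
Result = (-12.0200 + 0.3100i)/2.33

-5.1588 + 0.1330i


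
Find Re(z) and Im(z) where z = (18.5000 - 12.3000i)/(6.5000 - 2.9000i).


Multiply by conjugate: (18.5000 - 12.3000i)(6.5000 + 2.9000i) / (6.5^2 + (-2.9)^2)
Numerator real = 18.5*6.5 - (12.3)*(-2.9) = 155.92
Numerator imag = -12.3*6.5 - 18.5*(-2.9) = -26.3
Denominator = 50.66
Re(z) = 155.92/50.66 = 3.0778
Im(z) = -26.3/50.66 = -0.5191

Re(z) = 3.0778, Im(z) = -0.5191


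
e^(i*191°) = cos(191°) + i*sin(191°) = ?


cos(191°) = -0.9816
sin(191°) = -0.1908

e^(i*191°) = -0.9816 - 0.1908i


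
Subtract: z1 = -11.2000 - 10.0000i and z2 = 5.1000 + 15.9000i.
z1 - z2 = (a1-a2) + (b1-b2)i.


Real: -11.2 - 5.1 = -16.3
Imag: -10 - 15.9 = -25.9

-16.3000 - 25.9000i


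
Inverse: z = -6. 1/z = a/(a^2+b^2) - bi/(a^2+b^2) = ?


|z|^2 = 36+0 = 36
1/z = (-6 - 0i)/36

1/z = -0.1667 + 0i


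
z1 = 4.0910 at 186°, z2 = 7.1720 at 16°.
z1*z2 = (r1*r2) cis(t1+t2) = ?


r = 4.0910 * 7.1720 = 29.3407
theta = 186° + 16° = 202° = 202° (mod 360)

29.3407 cis(202°)


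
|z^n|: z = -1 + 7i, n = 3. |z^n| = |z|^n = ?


|z| = sqrt(1+49) = sqrt(50) = 7.0711
|z^3| = |z|^3 = (sqrt(50))^3 = 50*sqrt(50)

|z^3| = 50*sqrt(50) ≈ 353.5534


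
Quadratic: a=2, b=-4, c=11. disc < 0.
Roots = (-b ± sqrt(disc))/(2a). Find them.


disc = (-4)^2 - 4*2*11 = 16 - 88 = -72
sqrt(|disc|) = sqrt(72) = 8.4853
Real part = 4/(2*2) = 1.0000
Imag part = 8.4853/(2*2) = 2.1213

1.0000 ± 2.1213i


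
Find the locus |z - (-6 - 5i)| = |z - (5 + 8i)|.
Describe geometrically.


Equal distances means the locus is the perpendicular bisector of z1 and z2.
Midpoint = ((-6+5)/2, (-5+8)/2) = (-0.5000, 1.5000)

Perpendicular bisector through (-0.5000, 1.5000)


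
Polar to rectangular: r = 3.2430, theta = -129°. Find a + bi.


a = 3.2430*cos(-129°) = 3.2430*(-0.62932) = -2.0409
b = 3.2430*sin(-129°) = 3.2430*(-0.77715) = -2.5203

-2.0409 - 2.5203i


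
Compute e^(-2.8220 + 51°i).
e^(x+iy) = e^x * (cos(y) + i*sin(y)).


e^-2.8220 = 0.0595
cos(51°) = 0.6293
sin(51°) = 0.7771
Real = 0.0595*0.6293 = 0.0374
Imag = 0.0595*0.7771 = 0.0462

0.0374 + 0.0462i


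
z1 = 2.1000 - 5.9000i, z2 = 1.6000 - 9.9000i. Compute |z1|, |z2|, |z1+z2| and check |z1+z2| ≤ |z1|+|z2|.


|z1| = sqrt(2.1^2 + (-5.9)^2) = sqrt(39.22) = 6.2626
|z2| = sqrt(1.6^2 + (-9.9)^2) = sqrt(100.57) = 10.0285
z1+z2 = 3.7000 - 15.8000i
|z1+z2| = sqrt(263.33) = 16.2274
|z1|+|z2| = 6.2626 + 10.0285 = 16.2911

|z1+z2| = 16.2274 ≤ |z1|+|z2| = 16.2911 (verified)


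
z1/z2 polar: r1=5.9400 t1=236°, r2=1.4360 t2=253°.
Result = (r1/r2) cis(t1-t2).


r = 5.9400 / 1.4360 = 4.1365
theta = 236° - 253° = -17° = 343° (mod 360)

4.1365 cis(343°)


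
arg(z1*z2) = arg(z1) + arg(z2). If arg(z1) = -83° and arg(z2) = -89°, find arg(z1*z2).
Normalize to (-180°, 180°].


arg(z1*z2) = -83° - 89° = -172°
Normalized to (-180°, 180°]: -172°

-172°


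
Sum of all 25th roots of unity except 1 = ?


With w = e^(2*pi*i/25), all 25 of the 25th roots of unity w^0 = 1, w, ..., w^(24) sum to 0: 1 + w + ... + w^(24) = (1 - w^25)/(1 - w) = 0 since w^25 = 1, w ≠ 1.
Removing the root 1: w + w^2 + ... + w^(24) = 0 - 1 = -1

Sum = -1


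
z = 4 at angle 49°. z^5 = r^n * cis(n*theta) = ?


r^5 = 4^5 = 1024
n*theta = 5*49° = 245° = 245° (mod 360)
a = 1024*cos(245°) = -432.7611
b = 1024*sin(245°) = -928.0592

1024 cis(245°) = -432.7611 - 928.0592i


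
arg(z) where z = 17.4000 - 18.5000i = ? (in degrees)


Re = 17.4, Im = -18.5
arg = atan2(-18.5, 17.4) = -46.7550 degrees

arg(z) = -46.7550 degrees


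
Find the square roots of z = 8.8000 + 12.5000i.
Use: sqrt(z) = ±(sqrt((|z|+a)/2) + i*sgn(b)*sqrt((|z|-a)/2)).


|z| = sqrt(77.44+156.25) = 15.2869
sqrt((|z|+a)/2) = sqrt((15.2869+8.8)/2) = sqrt(12.0435) = 3.4704
sqrt((|z|-a)/2) = sqrt((15.2869-8.8)/2) = sqrt(3.2435) = 1.8010

±(3.4704 + 1.8010i) i.e. 3.4704 + 1.8010i and -3.4704 - 1.8010i


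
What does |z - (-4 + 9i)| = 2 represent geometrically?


|z - z0| = r is a circle with center z0 and radius r.
Center = (-4, 9), radius = 2

Circle with center (-4, 9) and radius 2


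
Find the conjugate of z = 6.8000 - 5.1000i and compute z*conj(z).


z_bar = 6.8000 + 5.1000i
z*z_bar = 6.8^2 + (-5.1)^2 = 46.24 + 26.01 = 72.25

z_bar = 6.8000 + 5.1000i, z*z_bar = 72.25


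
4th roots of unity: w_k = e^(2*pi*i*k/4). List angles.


The 4th roots of unity are cis(360k/4°) for k=0..3
Angle step = 360/4 = 90°
Primitive root: cis(90°)
Primitive root = 0 + 1.0000i

4 roots at angles: 0°, 90°, 180°, 270°


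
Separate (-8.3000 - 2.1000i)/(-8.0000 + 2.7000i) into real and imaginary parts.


Multiply by conjugate: (-8.3000 - 2.1000i)(-8.0000 - 2.7000i) / ((-8)^2 + 2.7^2)
Numerator real = -8.3*(-8) - (2.1)*2.7 = 60.73
Numerator imag = -2.1*(-8) - (-8.3)*2.7 = 39.21
Denominator = 71.29
Re(z) = 60.73/71.29 = 0.8519
Im(z) = 39.21/71.29 = 0.5500

Re(z) = 0.8519, Im(z) = 0.5500


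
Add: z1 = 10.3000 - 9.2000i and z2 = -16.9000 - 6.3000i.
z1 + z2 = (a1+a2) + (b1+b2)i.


Real: 10.3 - 16.9 = -6.6
Imag: -9.2 - 6.3 = -15.5

-6.6000 - 15.5000i


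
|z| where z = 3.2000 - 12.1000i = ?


|z| = sqrt(3.2^2 + (-12.1)^2) = sqrt(10.24 + 146.41) = sqrt(156.65) = 12.5160

|z| = 12.5160


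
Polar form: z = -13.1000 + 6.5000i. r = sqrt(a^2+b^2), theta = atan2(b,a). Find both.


r = sqrt(171.61+42.25) = sqrt(213.86) = 14.6240
theta = atan2(6.5, -13.1) = 153.6102 degrees

r = 14.6240, theta = 153.6102 degrees


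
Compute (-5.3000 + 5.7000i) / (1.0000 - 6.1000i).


Conjugate of z2 = 1.0000 + 6.1000i
Numerator: (-5.3000 + 5.7000i)(1.0000 + 6.1000i) = -40.0700 - 26.6300i
Denominator: 1^2 + (-6.1)^2 = 38.21
Result = (-40.0700 - 26.6300i)/38.21

-1.0487 - 0.6969i


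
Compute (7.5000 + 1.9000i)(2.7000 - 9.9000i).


Real = 7.5*2.7 - 1.9*(-9.9) = 20.25 - (-18.81) = 39.06
Imag = 7.5*(-9.9) + 2.7*1.9 = -74.25 + 5.13 = -69.12

39.0600 - 69.1200i


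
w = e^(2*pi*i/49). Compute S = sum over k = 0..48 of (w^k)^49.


The roots are w_k = w^k with w = e^(2*pi*i/49), and (w^k)^49 = (w^49)^k.
So S = 1 + u + u^2 + ... + u^(48) with u = w^49.
49 = 1*49 + 0, so 49 is a multiple of 49 and u = (w^49)^1 = 1.
Every one of the 49 terms equals 1: S = 49

S = 49


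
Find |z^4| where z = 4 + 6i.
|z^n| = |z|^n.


|z| = sqrt(16+36) = sqrt(52) = 7.2111
|z^4| = |z|^4 = (sqrt(52))^4 = 52^2 = 2704

|z^4| = 2704


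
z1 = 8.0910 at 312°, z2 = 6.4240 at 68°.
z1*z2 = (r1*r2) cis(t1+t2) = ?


r = 8.0910 * 6.4240 = 51.9766
theta = 312° + 68° = 380° = 20° (mod 360)

51.9766 cis(20°)


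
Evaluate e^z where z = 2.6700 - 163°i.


e^2.6700 = 14.4400
cos(-163°) = -0.9563
sin(-163°) = -0.29237
Real = 14.4400*(-0.9563) = -13.8090
Imag = 14.4400*(-0.29237) = -4.2218

-13.8090 - 4.2218i


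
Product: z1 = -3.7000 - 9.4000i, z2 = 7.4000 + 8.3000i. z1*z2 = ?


Real = -3.7*7.4 - (-9.4)*8.3 = -27.38 - (-78.02) = 50.64
Imag = -3.7*8.3 + 7.4*(-9.4) = -30.71 - (69.56) = -100.27

50.6400 - 100.2700i


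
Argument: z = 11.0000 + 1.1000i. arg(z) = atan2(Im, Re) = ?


Re = 11, Im = 1.1
arg = atan2(1.1, 11) = 5.7106 degrees

arg(z) = 5.7106 degrees


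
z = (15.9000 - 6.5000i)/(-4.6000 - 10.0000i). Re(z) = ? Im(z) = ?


Multiply by conjugate: (15.9000 - 6.5000i)(-4.6000 + 10.0000i) / ((-4.6)^2 + (-10)^2)
Numerator real = 15.9*(-4.6) - (6.5)*(-10) = -8.14
Numerator imag = -6.5*(-4.6) - 15.9*(-10) = 188.9
Denominator = 121.16
Re(z) = -8.14/121.16 = -0.0672
Im(z) = 188.9/121.16 = 1.5591

Re(z) = -0.0672, Im(z) = 1.5591


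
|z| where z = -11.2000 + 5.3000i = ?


|z| = sqrt((-11.2)^2 + 5.3^2) = sqrt(125.44 + 28.09) = sqrt(153.53) = 12.3907

|z| = 12.3907


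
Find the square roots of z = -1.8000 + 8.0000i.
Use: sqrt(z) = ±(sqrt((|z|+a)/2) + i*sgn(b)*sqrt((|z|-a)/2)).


|z| = sqrt(3.24+64) = 8.2000
sqrt((|z|+a)/2) = sqrt((8.2000+(-1.8))/2) = sqrt(3.2000) = 1.7889
sqrt((|z|-a)/2) = sqrt((8.2000-(-1.8))/2) = sqrt(5.0000) = 2.2361

±(1.7889 + 2.2361i) i.e. 1.7889 + 2.2361i and -1.7889 - 2.2361i


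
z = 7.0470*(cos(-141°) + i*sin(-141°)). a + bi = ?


a = 7.0470*cos(-141°) = 7.0470*(-0.777146) = -5.4765
b = 7.0470*sin(-141°) = 7.0470*(-0.62932) = -4.4348

-5.4765 - 4.4348i


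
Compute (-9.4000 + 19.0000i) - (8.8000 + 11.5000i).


Real: -9.4 - 8.8 = -18.2
Imag: 19 - 11.5 = 7.5

-18.2000 + 7.5000i


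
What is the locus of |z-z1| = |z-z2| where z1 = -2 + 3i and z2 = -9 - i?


Equal distances means the locus is the perpendicular bisector of z1 and z2.
Midpoint = ((-2+(-9))/2, (3+(-1))/2) = (-5.5000, 1.0000)

Perpendicular bisector through (-5.5000, 1.0000)


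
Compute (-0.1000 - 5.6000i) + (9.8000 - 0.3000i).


Real: -0.1 + 9.8 = 9.7
Imag: -5.6 - 0.3 = -5.9

9.7000 - 5.9000i


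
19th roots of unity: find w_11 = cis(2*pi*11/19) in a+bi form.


Angle = 360*11/19 = 208.4211°
a = cos(208.4211°) = -0.8795
b = sin(208.4211°) = -0.4759

-0.8795 - 0.4759i


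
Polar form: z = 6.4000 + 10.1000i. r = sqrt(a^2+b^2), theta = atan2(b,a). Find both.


r = sqrt(40.96+102.01) = sqrt(142.97) = 11.9570
theta = atan2(10.1, 6.4) = 57.6391 degrees

r = 11.9570, theta = 57.6391 degrees


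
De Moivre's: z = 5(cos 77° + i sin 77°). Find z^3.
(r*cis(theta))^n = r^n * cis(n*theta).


r^3 = 5^3 = 125
n*theta = 3*77° = 231° = 231° (mod 360)
a = 125*cos(231°) = -78.6650
b = 125*sin(231°) = -97.1432

125 cis(231°) = -78.6650 - 97.1432i


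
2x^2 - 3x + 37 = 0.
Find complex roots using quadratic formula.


disc = (-3)^2 - 4*2*37 = 9 - 296 = -287
sqrt(|disc|) = sqrt(287) = 16.9411
Real part = 3/(2*2) = 0.7500
Imag part = 16.9411/(2*2) = 4.2353

0.7500 ± 4.2353i


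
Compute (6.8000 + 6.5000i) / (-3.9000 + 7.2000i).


Conjugate of z2 = -3.9000 - 7.2000i
Numerator: (6.8000 + 6.5000i)(-3.9000 - 7.2000i) = 20.2800 - 74.3100i
Denominator: (-3.9)^2 + 7.2^2 = 67.05
Result = (20.2800 - 74.3100i)/67.05

0.3025 - 1.1083i


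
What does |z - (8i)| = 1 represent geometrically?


|z - z0| = r is a circle with center z0 and radius r.
Center = (0, 8), radius = 1

Circle with center (0, 8) and radius 1


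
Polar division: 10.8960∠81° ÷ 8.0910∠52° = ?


r = 10.8960 / 8.0910 = 1.3467
theta = 81° - 52° = 29° = 29° (mod 360)

1.3467 cis(29°)


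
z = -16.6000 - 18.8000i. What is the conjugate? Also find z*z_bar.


z_bar = -16.6000 + 18.8000i
z*z_bar = (-16.6)^2 + (-18.8)^2 = 275.56 + 353.44 = 629

z_bar = -16.6000 + 18.8000i, z*z_bar = 629


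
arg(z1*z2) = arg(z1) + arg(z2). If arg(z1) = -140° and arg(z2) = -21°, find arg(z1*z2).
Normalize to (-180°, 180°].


arg(z1*z2) = -140° - 21° = -161°
Normalized to (-180°, 180°]: -161°

-161°


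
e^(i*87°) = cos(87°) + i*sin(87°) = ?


cos(87°) = 0.0523
sin(87°) = 0.9986

e^(i*87°) = 0.0523 + 0.9986i


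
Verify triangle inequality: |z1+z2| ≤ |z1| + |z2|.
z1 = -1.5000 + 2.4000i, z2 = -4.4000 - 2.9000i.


|z1| = sqrt((-1.5)^2 + 2.4^2) = sqrt(8.01) = 2.8302
|z2| = sqrt((-4.4)^2 + (-2.9)^2) = sqrt(27.77) = 5.2697
z1+z2 = -5.9000 - 0.5000i
|z1+z2| = sqrt(35.06) = 5.9211
|z1|+|z2| = 2.8302 + 5.2697 = 8.0999

|z1+z2| = 5.9211 ≤ |z1|+|z2| = 8.0999 (verified)


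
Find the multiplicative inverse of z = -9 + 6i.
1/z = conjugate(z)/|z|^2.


|z|^2 = 81+36 = 117
1/z = (-9 - 6i)/117

1/z = -0.0769 - 0.0513i


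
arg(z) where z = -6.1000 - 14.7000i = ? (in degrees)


Re = -6.1, Im = -14.7
arg = atan2(-14.7, -6.1) = -112.5368 degrees

arg(z) = -112.5368 degrees


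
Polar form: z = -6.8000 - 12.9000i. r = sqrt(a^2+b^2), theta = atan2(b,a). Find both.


r = sqrt(46.24+166.41) = sqrt(212.65) = 14.5825
theta = atan2(-12.9, -6.8) = -117.7951 degrees

r = 14.5825, theta = -117.7951 degrees


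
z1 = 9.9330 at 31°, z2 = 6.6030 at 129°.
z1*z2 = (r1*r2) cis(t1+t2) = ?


r = 9.9330 * 6.6030 = 65.5876
theta = 31° + 129° = 160° = 160° (mod 360)

65.5876 cis(160°)


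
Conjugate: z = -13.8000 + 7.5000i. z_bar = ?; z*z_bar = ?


z_bar = -13.8000 - 7.5000i
z*z_bar = (-13.8)^2 + 7.5^2 = 190.44 + 56.25 = 246.69

z_bar = -13.8000 - 7.5000i, z*z_bar = 246.69


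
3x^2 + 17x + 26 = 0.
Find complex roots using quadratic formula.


disc = 17^2 - 4*3*26 = 289 - 312 = -23
sqrt(|disc|) = sqrt(23) = 4.7958
Real part = -17/(2*3) = -2.8333
Imag part = 4.7958/(2*3) = 0.7993

-2.8333 ± 0.7993i


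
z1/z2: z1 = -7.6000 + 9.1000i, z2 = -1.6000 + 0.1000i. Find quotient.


Conjugate of z2 = -1.6000 - 0.1000i
Numerator: (-7.6000 + 9.1000i)(-1.6000 - 0.1000i) = 13.0700 - 13.8000i
Denominator: (-1.6)^2 + 0.1^2 = 2.57
Result = (13.0700 - 13.8000i)/2.57

5.0856 - 5.3696i


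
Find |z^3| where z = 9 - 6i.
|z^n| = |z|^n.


|z| = sqrt(81+36) = sqrt(117) = 10.8167
|z^3| = |z|^3 = (sqrt(117))^3 = 117*sqrt(117)

|z^3| = 117*sqrt(117) ≈ 1265.5485


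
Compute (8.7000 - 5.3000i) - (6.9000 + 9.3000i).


Real: 8.7 - 6.9 = 1.8
Imag: -5.3 - 9.3 = -14.6

1.8000 - 14.6000i


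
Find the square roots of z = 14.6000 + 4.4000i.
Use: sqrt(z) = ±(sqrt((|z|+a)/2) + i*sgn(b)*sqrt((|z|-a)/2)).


|z| = sqrt(213.16+19.36) = 15.2486
sqrt((|z|+a)/2) = sqrt((15.2486+14.6)/2) = sqrt(14.9243) = 3.8632
sqrt((|z|-a)/2) = sqrt((15.2486-14.6)/2) = sqrt(0.3243) = 0.5695

±(3.8632 + 0.5695i) i.e. 3.8632 + 0.5695i and -3.8632 - 0.5695i


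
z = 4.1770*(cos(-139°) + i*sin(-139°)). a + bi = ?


a = 4.1770*cos(-139°) = 4.1770*(-0.7547) = -3.1524
b = 4.1770*sin(-139°) = 4.1770*(-0.65606) = -2.7404

-3.1524 - 2.7404i


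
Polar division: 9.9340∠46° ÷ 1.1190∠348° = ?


r = 9.9340 / 1.1190 = 8.8776
theta = 46° - 348° = -302° = 58° (mod 360)

8.8776 cis(58°)


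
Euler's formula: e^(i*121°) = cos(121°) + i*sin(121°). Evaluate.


cos(121°) = -0.5150
sin(121°) = 0.8572

e^(i*121°) = -0.5150 + 0.8572i


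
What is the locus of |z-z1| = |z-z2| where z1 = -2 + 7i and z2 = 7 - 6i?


Equal distances means the locus is the perpendicular bisector of z1 and z2.
Midpoint = ((-2+7)/2, (7+(-6))/2) = (2.5000, 0.5000)

Perpendicular bisector through (2.5000, 0.5000)


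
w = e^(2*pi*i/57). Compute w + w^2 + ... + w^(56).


With w = e^(2*pi*i/57), all 57 of the 57th roots of unity w^0 = 1, w, ..., w^(56) sum to 0: 1 + w + ... + w^(56) = (1 - w^57)/(1 - w) = 0 since w^57 = 1, w ≠ 1.
Removing the root 1: w + w^2 + ... + w^(56) = 0 - 1 = -1

Sum = -1


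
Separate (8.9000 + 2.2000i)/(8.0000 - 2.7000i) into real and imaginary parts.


Multiply by conjugate: (8.9000 + 2.2000i)(8.0000 + 2.7000i) / (8^2 + (-2.7)^2)
Numerator real = 8.9*8 + 2.2*(-2.7) = 65.26
Numerator imag = 2.2*8 - 8.9*(-2.7) = 41.63
Denominator = 71.29
Re(z) = 65.26/71.29 = 0.9154
Im(z) = 41.63/71.29 = 0.5840

Re(z) = 0.9154, Im(z) = 0.5840


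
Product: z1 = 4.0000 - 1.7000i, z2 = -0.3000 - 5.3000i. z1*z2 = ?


Real = 4*(-0.3) - (-1.7)*(-5.3) = -1.2 - 9.01 = -10.21
Imag = 4*(-5.3) - (0.3)*(-1.7) = -21.2 + 0.51 = -20.69

-10.2100 - 20.6900i


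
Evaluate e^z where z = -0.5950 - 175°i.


e^-0.5950 = 0.5516
cos(-175°) = -0.9962
sin(-175°) = -0.0872
Real = 0.5516*(-0.9962) = -0.5495
Imag = 0.5516*(-0.0872) = -0.0481

-0.5495 - 0.0481i


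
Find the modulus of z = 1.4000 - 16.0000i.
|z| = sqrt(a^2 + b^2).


|z| = sqrt(1.4^2 + (-16)^2) = sqrt(1.96 + 256) = sqrt(257.96) = 16.0611

|z| = 16.0611


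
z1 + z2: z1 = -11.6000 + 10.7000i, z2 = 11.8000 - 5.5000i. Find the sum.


Real: -11.6 + 11.8 = 0.2
Imag: 10.7 - 5.5 = 5.2

0.2000 + 5.2000i


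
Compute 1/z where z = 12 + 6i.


|z|^2 = 144+36 = 180
1/z = (12 - 6i)/180

1/z = 0.0667 - 0.0333i


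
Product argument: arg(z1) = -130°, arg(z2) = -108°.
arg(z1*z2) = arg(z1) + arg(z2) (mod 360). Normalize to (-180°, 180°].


arg(z1*z2) = -130° - 108° = -238°
Normalized to (-180°, 180°]: 122°

122°


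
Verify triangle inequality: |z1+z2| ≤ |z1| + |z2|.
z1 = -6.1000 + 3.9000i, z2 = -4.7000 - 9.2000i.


|z1| = sqrt((-6.1)^2 + 3.9^2) = sqrt(52.42) = 7.2402
|z2| = sqrt((-4.7)^2 + (-9.2)^2) = sqrt(106.73) = 10.3310
z1+z2 = -10.8000 - 5.3000i
|z1+z2| = sqrt(144.73) = 12.0304
|z1|+|z2| = 7.2402 + 10.3310 = 17.5712

|z1+z2| = 12.0304 ≤ |z1|+|z2| = 17.5712 (verified)


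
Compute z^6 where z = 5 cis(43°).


r^6 = 5^6 = 15625
n*theta = 6*43° = 258° = 258° (mod 360)
a = 15625*cos(258°) = -3248.6202
b = 15625*sin(258°) = -15283.5563

15625 cis(258°) = -3248.6202 - 15283.5563i


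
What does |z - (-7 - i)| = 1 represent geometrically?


|z - z0| = r is a circle with center z0 and radius r.
Center = (-7, -1), radius = 1

Circle with center (-7, -1) and radius 1


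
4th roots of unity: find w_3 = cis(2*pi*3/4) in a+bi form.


Angle = 360*3/4 = 270°
a = cos(270°) = 0
b = sin(270°) = -1.0000

0 - 1.0000i


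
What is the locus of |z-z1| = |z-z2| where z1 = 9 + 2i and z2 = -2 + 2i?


Equal distances means the locus is the perpendicular bisector of z1 and z2.
Midpoint = ((9+(-2))/2, (2+2)/2) = (3.5000, 2.0000)

Perpendicular bisector through (3.5000, 2.0000)


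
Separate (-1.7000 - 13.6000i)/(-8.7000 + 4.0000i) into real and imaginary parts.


Multiply by conjugate: (-1.7000 - 13.6000i)(-8.7000 - 4.0000i) / ((-8.7)^2 + 4^2)
Numerator real = -1.7*(-8.7) - (13.6)*4 = -39.61
Numerator imag = -13.6*(-8.7) - (-1.7)*4 = 125.12
Denominator = 91.69
Re(z) = -39.61/91.69 = -0.4320
Im(z) = 125.12/91.69 = 1.3646

Re(z) = -0.4320, Im(z) = 1.3646


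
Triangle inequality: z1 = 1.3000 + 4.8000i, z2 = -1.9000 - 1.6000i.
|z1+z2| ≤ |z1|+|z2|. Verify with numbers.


|z1| = sqrt(1.3^2 + 4.8^2) = sqrt(24.73) = 4.9729
|z2| = sqrt((-1.9)^2 + (-1.6)^2) = sqrt(6.17) = 2.4839
z1+z2 = -0.6000 + 3.2000i
|z1+z2| = sqrt(10.6) = 3.2558
|z1|+|z2| = 4.9729 + 2.4839 = 7.4568

|z1+z2| = 3.2558 ≤ |z1|+|z2| = 7.4568 (verified)


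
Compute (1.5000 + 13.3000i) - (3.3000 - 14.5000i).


Real: 1.5 - 3.3 = -1.8
Imag: 13.3 + 14.5 = 27.8

-1.8000 + 27.8000i


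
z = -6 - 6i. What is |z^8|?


|z| = sqrt(36+36) = sqrt(72) = 8.4853
|z^8| = |z|^8 = (sqrt(72))^8 = 72^4 = 26873856

|z^8| = 26873856


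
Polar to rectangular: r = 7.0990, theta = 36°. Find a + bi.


a = 7.0990*cos(36°) = 7.0990*0.80902 = 5.7432
b = 7.0990*sin(36°) = 7.0990*0.58779 = 4.1727

5.7432 + 4.1727i


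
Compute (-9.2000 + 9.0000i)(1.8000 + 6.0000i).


Real = -9.2*1.8 - 9*6 = -16.56 - 54 = -70.56
Imag = -9.2*6 + 1.8*9 = -55.2 + 16.2 = -39

-70.5600 - 39.0000i


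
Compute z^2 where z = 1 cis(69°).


r^2 = 1^2 = 1
n*theta = 2*69° = 138° = 138° (mod 360)
a = 1*cos(138°) = -0.7431
b = 1*sin(138°) = 0.6691

1 cis(138°) = -0.7431 + 0.6691i


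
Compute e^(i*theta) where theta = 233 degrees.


cos(233°) = -0.6018
sin(233°) = -0.7986

e^(i*233°) = -0.6018 - 0.7986i


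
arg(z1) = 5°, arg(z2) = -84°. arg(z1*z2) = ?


arg(z1*z2) = 5° - 84° = -79°
Normalized to (-180°, 180°]: -79°

-79°


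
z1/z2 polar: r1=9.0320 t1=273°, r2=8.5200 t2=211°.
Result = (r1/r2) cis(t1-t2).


r = 9.0320 / 8.5200 = 1.0601
theta = 273° - 211° = 62° = 62° (mod 360)

1.0601 cis(62°)


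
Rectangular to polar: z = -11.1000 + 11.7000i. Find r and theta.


r = sqrt(123.21+136.89) = sqrt(260.1) = 16.1276
theta = atan2(11.7, -11.1) = 133.4926 degrees

r = 16.1276, theta = 133.4926 degrees


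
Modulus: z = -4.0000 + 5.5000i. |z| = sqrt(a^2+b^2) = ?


|z| = sqrt((-4)^2 + 5.5^2) = sqrt(16 + 30.25) = sqrt(46.25) = 6.8007

|z| = 6.8007


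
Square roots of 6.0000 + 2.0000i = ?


|z| = sqrt(36+4) = 6.3246
sqrt((|z|+a)/2) = sqrt((6.3246+6)/2) = sqrt(6.1623) = 2.4824
sqrt((|z|-a)/2) = sqrt((6.3246-6)/2) = sqrt(0.1623) = 0.4028

±(2.4824 + 0.4028i) i.e. 2.4824 + 0.4028i and -2.4824 - 0.4028i


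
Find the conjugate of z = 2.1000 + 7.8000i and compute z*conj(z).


z_bar = 2.1000 - 7.8000i
z*z_bar = 2.1^2 + 7.8^2 = 4.41 + 60.84 = 65.25

z_bar = 2.1000 - 7.8000i, z*z_bar = 65.25


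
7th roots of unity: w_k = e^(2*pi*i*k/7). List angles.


The 7th roots of unity are cis(360k/7°) for k=0..6
Angle step = 360/7 = 51.4286°
Primitive root: cis(51.4286°)
Primitive root = 0.6235 + 0.7818i

7 roots at angles: 0°, 51.4286°, 102.8571°, 154.2857°, 205.7143°, 257.1429°, 308.5714°


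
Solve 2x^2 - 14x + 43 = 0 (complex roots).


disc = (-14)^2 - 4*2*43 = 196 - 344 = -148
sqrt(|disc|) = sqrt(148) = 12.1655
Real part = 14/(2*2) = 3.5000
Imag part = 12.1655/(2*2) = 3.0414

3.5000 ± 3.0414i


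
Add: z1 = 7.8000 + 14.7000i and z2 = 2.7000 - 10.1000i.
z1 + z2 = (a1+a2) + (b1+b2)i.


Real: 7.8 + 2.7 = 10.5
Imag: 14.7 - 10.1 = 4.6

10.5000 + 4.6000i


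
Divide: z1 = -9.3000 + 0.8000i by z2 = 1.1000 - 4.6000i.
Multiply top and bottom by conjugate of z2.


Conjugate of z2 = 1.1000 + 4.6000i
Numerator: (-9.3000 + 0.8000i)(1.1000 + 4.6000i) = -13.9100 - 41.9000i
Denominator: 1.1^2 + (-4.6)^2 = 22.37
Result = (-13.9100 - 41.9000i)/22.37

-0.6218 - 1.8730i


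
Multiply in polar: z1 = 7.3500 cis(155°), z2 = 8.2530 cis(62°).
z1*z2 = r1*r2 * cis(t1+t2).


r = 7.3500 * 8.2530 = 60.6595
theta = 155° + 62° = 217° = 217° (mod 360)

60.6595 cis(217°)


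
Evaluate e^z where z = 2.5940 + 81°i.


e^2.5940 = 13.3832
cos(81°) = 0.156434
sin(81°) = 0.987688
Real = 13.3832*0.156434 = 2.0936
Imag = 13.3832*0.987688 = 13.2184

2.0936 + 13.2184i


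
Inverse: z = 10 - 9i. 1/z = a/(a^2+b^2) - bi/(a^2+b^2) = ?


|z|^2 = 100+81 = 181
1/z = (10 + 9i)/181

1/z = 0.0552 + 0.0497i


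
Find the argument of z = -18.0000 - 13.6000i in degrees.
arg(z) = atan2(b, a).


Re = -18, Im = -13.6
arg = atan2(-13.6, -18) = -142.9269 degrees

arg(z) = -142.9269 degrees


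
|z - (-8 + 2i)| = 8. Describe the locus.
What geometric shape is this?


|z - z0| = r is a circle with center z0 and radius r.
Center = (-8, 2), radius = 8

Circle with center (-8, 2) and radius 8


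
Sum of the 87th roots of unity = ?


The sum of all 87th roots of unity is 0.
Geometric series: (1 - w^87)/(1 - w) = (1-1)/(1-w) = 0 since w^87 = 1, w ≠ 1.
Alternatively: coefficient of z^86 in z^87 - 1 is 0.

0


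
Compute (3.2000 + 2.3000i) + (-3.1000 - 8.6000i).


Real: 3.2 - 3.1 = 0.1
Imag: 2.3 - 8.6 = -6.3

0.1000 - 6.3000i


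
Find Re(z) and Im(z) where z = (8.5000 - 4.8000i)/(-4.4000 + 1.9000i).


Multiply by conjugate: (8.5000 - 4.8000i)(-4.4000 - 1.9000i) / ((-4.4)^2 + 1.9^2)
Numerator real = 8.5*(-4.4) - (4.8)*1.9 = -46.52
Numerator imag = -4.8*(-4.4) - 8.5*1.9 = 4.97
Denominator = 22.97
Re(z) = -46.52/22.97 = -2.0253
Im(z) = 4.97/22.97 = 0.2164

Re(z) = -2.0253, Im(z) = 0.2164


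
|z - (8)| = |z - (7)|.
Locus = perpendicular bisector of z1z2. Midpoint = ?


Equal distances means the locus is the perpendicular bisector of z1 and z2.
Midpoint = ((8+7)/2, (0+0)/2) = (7.5000, 0)

Perpendicular bisector through (7.5000, 0)


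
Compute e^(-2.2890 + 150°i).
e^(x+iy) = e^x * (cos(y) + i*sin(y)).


e^-2.2890 = 0.1014
cos(150°) = -0.866
sin(150°) = 0.5
Real = 0.1014*(-0.866) = -0.0878
Imag = 0.1014*0.5 = 0.0507

-0.0878 + 0.0507i


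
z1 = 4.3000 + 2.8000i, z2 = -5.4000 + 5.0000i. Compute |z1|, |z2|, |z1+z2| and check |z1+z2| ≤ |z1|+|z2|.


|z1| = sqrt(4.3^2 + 2.8^2) = sqrt(26.33) = 5.1313
|z2| = sqrt((-5.4)^2 + 5^2) = sqrt(54.16) = 7.3593
z1+z2 = -1.1000 + 7.8000i
|z1+z2| = sqrt(62.05) = 7.8772
|z1|+|z2| = 5.1313 + 7.3593 = 12.4906

|z1+z2| = 7.8772 ≤ |z1|+|z2| = 12.4906 (verified)


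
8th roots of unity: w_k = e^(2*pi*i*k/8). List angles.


The 8th roots of unity are cis(360k/8°) for k=0..7
Angle step = 360/8 = 45°
Primitive root: cis(45°)
Primitive root = 0.7071 + 0.7071i

8 roots at angles: 0°, 45°, 90°, 135°, 180°, 225°, 270°, 315°


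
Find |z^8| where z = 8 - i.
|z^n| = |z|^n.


|z| = sqrt(64+1) = sqrt(65) = 8.0623
|z^8| = |z|^8 = (sqrt(65))^8 = 65^4 = 17850625

|z^8| = 17850625


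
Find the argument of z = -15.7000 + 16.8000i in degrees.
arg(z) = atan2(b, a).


Re = -15.7, Im = 16.8
arg = atan2(16.8, -15.7) = 133.0615 degrees

arg(z) = 133.0615 degrees


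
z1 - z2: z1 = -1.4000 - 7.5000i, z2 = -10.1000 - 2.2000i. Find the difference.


Real: -1.4 + 10.1 = 8.7
Imag: -7.5 + 2.2 = -5.3

8.7000 - 5.3000i


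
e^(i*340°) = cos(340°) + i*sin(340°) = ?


cos(340°) = 0.9397
sin(340°) = -0.3420

e^(i*340°) = 0.9397 - 0.3420i


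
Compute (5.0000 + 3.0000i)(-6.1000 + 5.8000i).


Real = 5*(-6.1) - 3*5.8 = -30.5 - 17.4 = -47.9
Imag = 5*5.8 - (6.1)*3 = 29 - (18.3) = 10.7

-47.9000 + 10.7000i


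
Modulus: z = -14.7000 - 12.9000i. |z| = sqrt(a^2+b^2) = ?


|z| = sqrt((-14.7)^2 + (-12.9)^2) = sqrt(216.09 + 166.41) = sqrt(382.5) = 19.5576

|z| = 19.5576


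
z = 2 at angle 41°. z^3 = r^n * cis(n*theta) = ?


r^3 = 2^3 = 8
n*theta = 3*41° = 123° = 123° (mod 360)
a = 8*cos(123°) = -4.3571
b = 8*sin(123°) = 6.7094

8 cis(123°) = -4.3571 + 6.7094i


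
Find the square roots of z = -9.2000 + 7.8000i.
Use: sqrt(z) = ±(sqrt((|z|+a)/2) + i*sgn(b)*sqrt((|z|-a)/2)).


|z| = sqrt(84.64+60.84) = 12.0615
sqrt((|z|+a)/2) = sqrt((12.0615+(-9.2))/2) = sqrt(1.4308) = 1.1961
sqrt((|z|-a)/2) = sqrt((12.0615-(-9.2))/2) = sqrt(10.6308) = 3.2605

±(1.1961 + 3.2605i) i.e. 1.1961 + 3.2605i and -1.1961 - 3.2605i


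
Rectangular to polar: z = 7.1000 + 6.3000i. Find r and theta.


r = sqrt(50.41+39.69) = sqrt(90.1) = 9.4921
theta = atan2(6.3, 7.1) = 41.5834 degrees

r = 9.4921, theta = 41.5834 degrees


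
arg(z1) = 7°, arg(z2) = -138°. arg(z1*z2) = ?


arg(z1*z2) = 7° - 138° = -131°
Normalized to (-180°, 180°]: -131°

-131°


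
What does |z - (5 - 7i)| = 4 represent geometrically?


|z - z0| = r is a circle with center z0 and radius r.
Center = (5, -7), radius = 4

Circle with center (5, -7) and radius 4


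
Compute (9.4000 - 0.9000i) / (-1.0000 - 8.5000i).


Conjugate of z2 = -1.0000 + 8.5000i
Numerator: (9.4000 - 0.9000i)(-1.0000 + 8.5000i) = -1.7500 + 80.8000i
Denominator: (-1)^2 + (-8.5)^2 = 73.25
Result = (-1.7500 + 80.8000i)/73.25

-0.0239 + 1.1031i


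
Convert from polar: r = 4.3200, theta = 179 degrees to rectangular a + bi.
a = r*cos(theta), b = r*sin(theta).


a = 4.3200*cos(179°) = 4.3200*(-0.999848) = -4.3193
b = 4.3200*sin(179°) = 4.3200*0.01745 = 0.0754

-4.3193 + 0.0754i


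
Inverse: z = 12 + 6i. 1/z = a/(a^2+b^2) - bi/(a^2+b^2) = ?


|z|^2 = 144+36 = 180
1/z = (12 - 6i)/180

1/z = 0.0667 - 0.0333i


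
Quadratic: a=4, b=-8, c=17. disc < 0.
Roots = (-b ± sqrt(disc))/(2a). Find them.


disc = (-8)^2 - 4*4*17 = 64 - 272 = -208
sqrt(|disc|) = sqrt(208) = 14.4222
Real part = 8/(2*4) = 1.0000
Imag part = 14.4222/(2*4) = 1.8028

1.0000 ± 1.8028i


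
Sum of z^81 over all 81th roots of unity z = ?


The roots are w_k = w^k with w = e^(2*pi*i/81), and (w^k)^81 = (w^81)^k.
So S = 1 + u + u^2 + ... + u^(80) with u = w^81.
81 = 1*81 + 0, so 81 is a multiple of 81 and u = (w^81)^1 = 1.
Every one of the 81 terms equals 1: S = 81

S = 81


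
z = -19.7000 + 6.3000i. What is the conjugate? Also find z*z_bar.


z_bar = -19.7000 - 6.3000i
z*z_bar = (-19.7)^2 + 6.3^2 = 388.09 + 39.69 = 427.78

z_bar = -19.7000 - 6.3000i, z*z_bar = 427.78


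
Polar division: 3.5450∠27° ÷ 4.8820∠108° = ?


r = 3.5450 / 4.8820 = 0.7261
theta = 27° - 108° = -81° = 279° (mod 360)

0.7261 cis(279°)


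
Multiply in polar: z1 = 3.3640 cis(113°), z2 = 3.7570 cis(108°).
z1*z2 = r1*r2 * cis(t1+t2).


r = 3.3640 * 3.7570 = 12.6385
theta = 113° + 108° = 221° = 221° (mod 360)

12.6385 cis(221°)


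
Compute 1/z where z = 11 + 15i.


|z|^2 = 121+225 = 346
1/z = (11 - 15i)/346

1/z = 0.0318 - 0.0434i


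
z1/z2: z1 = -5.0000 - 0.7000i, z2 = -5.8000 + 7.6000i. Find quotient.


Conjugate of z2 = -5.8000 - 7.6000i
Numerator: (-5.0000 - 0.7000i)(-5.8000 - 7.6000i) = 23.6800 + 42.0600i
Denominator: (-5.8)^2 + 7.6^2 = 91.4
Result = (23.6800 + 42.0600i)/91.4

0.2591 + 0.4602i


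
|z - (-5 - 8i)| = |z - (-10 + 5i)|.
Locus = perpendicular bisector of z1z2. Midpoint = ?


Equal distances means the locus is the perpendicular bisector of z1 and z2.
Midpoint = ((-5+(-10))/2, (-8+5)/2) = (-7.5000, -1.5000)

Perpendicular bisector through (-7.5000, -1.5000)


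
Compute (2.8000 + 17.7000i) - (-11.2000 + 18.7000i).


Real: 2.8 + 11.2 = 14
Imag: 17.7 - 18.7 = -1

14.0000 - i


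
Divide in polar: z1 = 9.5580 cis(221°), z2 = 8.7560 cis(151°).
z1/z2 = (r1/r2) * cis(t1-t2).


r = 9.5580 / 8.7560 = 1.0916
theta = 221° - 151° = 70° = 70° (mod 360)

1.0916 cis(70°)


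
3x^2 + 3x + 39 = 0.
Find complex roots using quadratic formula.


disc = 3^2 - 4*3*39 = 9 - 468 = -459
sqrt(|disc|) = sqrt(459) = 21.4243
Real part = -3/(2*3) = -0.5000
Imag part = 21.4243/(2*3) = 3.5707

-0.5000 ± 3.5707i


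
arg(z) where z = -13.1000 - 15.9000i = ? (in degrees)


Re = -13.1, Im = -15.9
arg = atan2(-15.9, -13.1) = -129.4851 degrees

arg(z) = -129.4851 degrees


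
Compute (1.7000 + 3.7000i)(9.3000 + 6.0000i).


Real = 1.7*9.3 - 3.7*6 = 15.81 - 22.2 = -6.39
Imag = 1.7*6 + 9.3*3.7 = 10.2 + 34.41 = 44.61

-6.3900 + 44.6100i


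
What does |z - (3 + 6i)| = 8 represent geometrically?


|z - z0| = r is a circle with center z0 and radius r.
Center = (3, 6), radius = 8

Circle with center (3, 6) and radius 8


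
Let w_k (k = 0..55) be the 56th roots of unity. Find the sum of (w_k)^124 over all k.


The roots are w_k = w^k with w = e^(2*pi*i/56), and (w^k)^124 = (w^124)^k.
So S = 1 + u + u^2 + ... + u^(55) with u = w^124.
124 = 2*56 + 12, so 124 is not a multiple of 56: u = (w^56)^2 * w^12 = w^12 ≠ 1 (w is a primitive 56th root), while u^56 = (w^56)^124 = 1.
Geometric series: S = (1 - u^56)/(1 - u) = (1 - 1)/(1 - u) = 0

S = 0


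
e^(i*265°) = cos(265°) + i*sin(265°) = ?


cos(265°) = -0.0872
sin(265°) = -0.9962

e^(i*265°) = -0.0872 - 0.9962i


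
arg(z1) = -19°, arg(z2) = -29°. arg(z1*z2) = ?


arg(z1*z2) = -19° - 29° = -48°
Normalized to (-180°, 180°]: -48°

-48°


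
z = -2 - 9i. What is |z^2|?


|z| = sqrt(4+81) = sqrt(85) = 9.2195
|z^2| = |z|^2 = (sqrt(85))^2 = 85

|z^2| = 85


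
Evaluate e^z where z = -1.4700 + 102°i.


e^-1.4700 = 0.2299
cos(102°) = -0.2079
sin(102°) = 0.9781
Real = 0.2299*(-0.2079) = -0.0478
Imag = 0.2299*0.9781 = 0.2249

-0.0478 + 0.2249i


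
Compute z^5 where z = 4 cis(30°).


r^5 = 4^5 = 1024
n*theta = 5*30° = 150° = 150° (mod 360)
a = 1024*cos(150°) = -886.8100
b = 1024*sin(150°) = 512.0000

1024 cis(150°) = -886.8100 + 512.0000i


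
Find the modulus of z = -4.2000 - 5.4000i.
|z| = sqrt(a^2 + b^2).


|z| = sqrt((-4.2)^2 + (-5.4)^2) = sqrt(17.64 + 29.16) = sqrt(46.8) = 6.8411

|z| = 6.8411


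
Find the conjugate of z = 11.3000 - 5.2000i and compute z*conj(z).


z_bar = 11.3000 + 5.2000i
z*z_bar = 11.3^2 + (-5.2)^2 = 127.69 + 27.04 = 154.73

z_bar = 11.3000 + 5.2000i, z*z_bar = 154.73


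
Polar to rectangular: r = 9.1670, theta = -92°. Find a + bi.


a = 9.1670*cos(-92°) = 9.1670*(-0.0349) = -0.3199
b = 9.1670*sin(-92°) = 9.1670*(-0.99939) = -9.1614

-0.3199 - 9.1614i


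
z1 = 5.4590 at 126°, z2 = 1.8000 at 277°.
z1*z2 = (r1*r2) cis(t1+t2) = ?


r = 5.4590 * 1.8000 = 9.8262
theta = 126° + 277° = 403° = 43° (mod 360)

9.8262 cis(43°)


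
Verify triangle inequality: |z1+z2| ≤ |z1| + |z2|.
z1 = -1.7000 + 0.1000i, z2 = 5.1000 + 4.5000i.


|z1| = sqrt((-1.7)^2 + 0.1^2) = sqrt(2.9) = 1.7029
|z2| = sqrt(5.1^2 + 4.5^2) = sqrt(46.26) = 6.8015
z1+z2 = 3.4000 + 4.6000i
|z1+z2| = sqrt(32.72) = 5.7201
|z1|+|z2| = 1.7029 + 6.8015 = 8.5044

|z1+z2| = 5.7201 ≤ |z1|+|z2| = 8.5044 (verified)


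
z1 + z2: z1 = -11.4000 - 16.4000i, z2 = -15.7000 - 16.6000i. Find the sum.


Real: -11.4 - 15.7 = -27.1
Imag: -16.4 - 16.6 = -33

-27.1000 - 33.0000i


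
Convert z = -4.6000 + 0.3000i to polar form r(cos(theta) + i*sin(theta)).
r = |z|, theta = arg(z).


r = sqrt(21.16+0.09) = sqrt(21.25) = 4.6098
theta = atan2(0.3, -4.6) = 176.2686 degrees

r = 4.6098, theta = 176.2686 degrees


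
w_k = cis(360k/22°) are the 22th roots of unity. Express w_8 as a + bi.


Angle = 360*8/22 = 130.9091°
a = cos(130.9091°) = -0.6549
b = sin(130.9091°) = 0.7557

-0.6549 + 0.7557i


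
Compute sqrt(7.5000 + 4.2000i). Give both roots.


|z| = sqrt(56.25+17.64) = 8.5959
sqrt((|z|+a)/2) = sqrt((8.5959+7.5)/2) = sqrt(8.0480) = 2.8369
sqrt((|z|-a)/2) = sqrt((8.5959-7.5)/2) = sqrt(0.5480) = 0.7402

±(2.8369 + 0.7402i) i.e. 2.8369 + 0.7402i and -2.8369 - 0.7402i


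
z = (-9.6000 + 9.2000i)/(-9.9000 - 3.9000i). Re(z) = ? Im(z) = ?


Multiply by conjugate: (-9.6000 + 9.2000i)(-9.9000 + 3.9000i) / ((-9.9)^2 + (-3.9)^2)
Numerator real = -9.6*(-9.9) + 9.2*(-3.9) = 59.16
Numerator imag = 9.2*(-9.9) - (-9.6)*(-3.9) = -128.52
Denominator = 113.22
Re(z) = 59.16/113.22 = 0.5225
Im(z) = -128.52/113.22 = -1.1351

Re(z) = 0.5225, Im(z) = -1.1351


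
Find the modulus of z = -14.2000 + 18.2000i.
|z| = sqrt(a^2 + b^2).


|z| = sqrt((-14.2)^2 + 18.2^2) = sqrt(201.64 + 331.24) = sqrt(532.88) = 23.0842

|z| = 23.0842


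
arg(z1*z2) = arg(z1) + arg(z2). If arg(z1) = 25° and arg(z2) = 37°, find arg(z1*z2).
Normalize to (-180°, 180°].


arg(z1*z2) = 25° + 37° = 62°
Normalized to (-180°, 180°]: 62°

62°


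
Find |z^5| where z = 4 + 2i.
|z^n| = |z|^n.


|z| = sqrt(16+4) = sqrt(20) = 4.4721
|z^5| = |z|^5 = (sqrt(20))^5 = 20^2 * sqrt(20) = 400*sqrt(20)

|z^5| = 400*sqrt(20) ≈ 1788.8544


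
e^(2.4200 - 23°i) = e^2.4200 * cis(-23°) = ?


e^2.4200 = 11.2459
cos(-23°) = 0.9205
sin(-23°) = -0.39073
Real = 11.2459*0.9205 = 10.3519
Imag = 11.2459*(-0.39073) = -4.3941

10.3519 - 4.3941i


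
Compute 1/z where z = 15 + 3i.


|z|^2 = 225+9 = 234
1/z = (15 - 3i)/234

1/z = 0.0641 - 0.0128i


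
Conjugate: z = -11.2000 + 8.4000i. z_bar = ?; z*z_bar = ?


z_bar = -11.2000 - 8.4000i
z*z_bar = (-11.2)^2 + 8.4^2 = 125.44 + 70.56 = 196

z_bar = -11.2000 - 8.4000i, z*z_bar = 196


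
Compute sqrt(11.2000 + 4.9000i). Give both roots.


|z| = sqrt(125.44+24.01) = 12.2250
sqrt((|z|+a)/2) = sqrt((12.2250+11.2)/2) = sqrt(11.7125) = 3.4224
sqrt((|z|-a)/2) = sqrt((12.2250-11.2)/2) = sqrt(0.5125) = 0.7159

±(3.4224 + 0.7159i) i.e. 3.4224 + 0.7159i and -3.4224 - 0.7159i


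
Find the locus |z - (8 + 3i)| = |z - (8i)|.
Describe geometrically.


Equal distances means the locus is the perpendicular bisector of z1 and z2.
Midpoint = ((8+0)/2, (3+8)/2) = (4.0000, 5.5000)

Perpendicular bisector through (4.0000, 5.5000)


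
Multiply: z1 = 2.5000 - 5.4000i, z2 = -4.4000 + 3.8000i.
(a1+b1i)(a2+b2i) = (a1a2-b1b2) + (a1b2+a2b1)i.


Real = 2.5*(-4.4) - (-5.4)*3.8 = -11 - (-20.52) = 9.52
Imag = 2.5*3.8 - (4.4)*(-5.4) = 9.5 + 23.76 = 33.26

9.5200 + 33.2600i


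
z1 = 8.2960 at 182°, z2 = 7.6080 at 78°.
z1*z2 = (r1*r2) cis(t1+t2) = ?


r = 8.2960 * 7.6080 = 63.1160
theta = 182° + 78° = 260° = 260° (mod 360)

63.1160 cis(260°)


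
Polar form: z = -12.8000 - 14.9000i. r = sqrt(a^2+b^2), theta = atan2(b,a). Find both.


r = sqrt(163.84+222.01) = sqrt(385.85) = 19.6431
theta = atan2(-14.9, -12.8) = -130.6646 degrees

r = 19.6431, theta = -130.6646 degrees


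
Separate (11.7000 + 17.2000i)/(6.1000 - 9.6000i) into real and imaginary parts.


Multiply by conjugate: (11.7000 + 17.2000i)(6.1000 + 9.6000i) / (6.1^2 + (-9.6)^2)
Numerator real = 11.7*6.1 + 17.2*(-9.6) = -93.75
Numerator imag = 17.2*6.1 - 11.7*(-9.6) = 217.24
Denominator = 129.37
Re(z) = -93.75/129.37 = -0.7247
Im(z) = 217.24/129.37 = 1.6792

Re(z) = -0.7247, Im(z) = 1.6792


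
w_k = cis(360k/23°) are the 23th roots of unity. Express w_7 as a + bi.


Angle = 360*7/23 = 109.5652°
a = cos(109.5652°) = -0.3349
b = sin(109.5652°) = 0.9423

-0.3349 + 0.9423i


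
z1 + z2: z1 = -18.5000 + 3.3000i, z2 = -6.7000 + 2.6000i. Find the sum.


Real: -18.5 - 6.7 = -25.2
Imag: 3.3 + 2.6 = 5.9

-25.2000 + 5.9000i


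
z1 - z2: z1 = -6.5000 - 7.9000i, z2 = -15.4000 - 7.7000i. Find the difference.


Real: -6.5 + 15.4 = 8.9
Imag: -7.9 + 7.7 = -0.2

8.9000 - 0.2000i


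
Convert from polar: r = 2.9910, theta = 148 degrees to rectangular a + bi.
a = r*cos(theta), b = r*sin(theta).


a = 2.9910*cos(148°) = 2.9910*(-0.84805) = -2.5365
b = 2.9910*sin(148°) = 2.9910*0.52992 = 1.5850

-2.5365 + 1.5850i


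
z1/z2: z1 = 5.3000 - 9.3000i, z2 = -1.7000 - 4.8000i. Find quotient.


Conjugate of z2 = -1.7000 + 4.8000i
Numerator: (5.3000 - 9.3000i)(-1.7000 + 4.8000i) = 35.6300 + 41.2500i
Denominator: (-1.7)^2 + (-4.8)^2 = 25.93
Result = (35.6300 + 41.2500i)/25.93

1.3741 + 1.5908i


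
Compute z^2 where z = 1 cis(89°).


r^2 = 1^2 = 1
n*theta = 2*89° = 178° = 178° (mod 360)
a = 1*cos(178°) = -0.9994
b = 1*sin(178°) = 0.0349

1 cis(178°) = -0.9994 + 0.0349i


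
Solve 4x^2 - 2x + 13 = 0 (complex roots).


disc = (-2)^2 - 4*4*13 = 4 - 208 = -204
sqrt(|disc|) = sqrt(204) = 14.2829
Real part = 2/(2*4) = 0.2500
Imag part = 14.2829/(2*4) = 1.7854

0.2500 ± 1.7854i


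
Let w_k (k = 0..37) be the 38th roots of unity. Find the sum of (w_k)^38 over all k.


The roots are w_k = w^k with w = e^(2*pi*i/38), and (w^k)^38 = (w^38)^k.
So S = 1 + u + u^2 + ... + u^(37) with u = w^38.
38 = 1*38 + 0, so 38 is a multiple of 38 and u = (w^38)^1 = 1.
Every one of the 38 terms equals 1: S = 38

S = 38


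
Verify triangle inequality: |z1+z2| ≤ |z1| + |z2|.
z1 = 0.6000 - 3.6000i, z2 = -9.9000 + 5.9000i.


|z1| = sqrt(0.6^2 + (-3.6)^2) = sqrt(13.32) = 3.6497
|z2| = sqrt((-9.9)^2 + 5.9^2) = sqrt(132.82) = 11.5248
z1+z2 = -9.3000 + 2.3000i
|z1+z2| = sqrt(91.78) = 9.5802
|z1|+|z2| = 3.6497 + 11.5248 = 15.1745

|z1+z2| = 9.5802 ≤ |z1|+|z2| = 15.1745 (verified)


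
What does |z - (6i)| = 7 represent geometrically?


|z - z0| = r is a circle with center z0 and radius r.
Center = (0, 6), radius = 7

Circle with center (0, 6) and radius 7


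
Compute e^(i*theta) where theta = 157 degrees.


cos(157°) = -0.9205
sin(157°) = 0.3907

e^(i*157°) = -0.9205 + 0.3907i


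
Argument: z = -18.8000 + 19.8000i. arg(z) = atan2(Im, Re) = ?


Re = -18.8, Im = 19.8
arg = atan2(19.8, -18.8) = 133.5160 degrees

arg(z) = 133.5160 degrees


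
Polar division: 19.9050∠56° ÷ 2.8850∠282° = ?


r = 19.9050 / 2.8850 = 6.8995
theta = 56° - 282° = -226° = 134° (mod 360)

6.8995 cis(134°)


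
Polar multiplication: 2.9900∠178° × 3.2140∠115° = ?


r = 2.9900 * 3.2140 = 9.6099
theta = 178° + 115° = 293° = 293° (mod 360)

9.6099 cis(293°)


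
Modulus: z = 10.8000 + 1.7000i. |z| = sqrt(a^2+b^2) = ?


|z| = sqrt(10.8^2 + 1.7^2) = sqrt(116.64 + 2.89) = sqrt(119.53) = 10.9330

|z| = 10.9330


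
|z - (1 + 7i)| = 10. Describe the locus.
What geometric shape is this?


|z - z0| = r is a circle with center z0 and radius r.
Center = (1, 7), radius = 10

Circle with center (1, 7) and radius 10


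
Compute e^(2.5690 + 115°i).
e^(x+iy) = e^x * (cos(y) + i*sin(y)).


e^2.5690 = 13.0528
cos(115°) = -0.422618
sin(115°) = 0.9063
Real = 13.0528*(-0.422618) = -5.5163
Imag = 13.0528*0.9063 = 11.8298

-5.5163 + 11.8298i
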